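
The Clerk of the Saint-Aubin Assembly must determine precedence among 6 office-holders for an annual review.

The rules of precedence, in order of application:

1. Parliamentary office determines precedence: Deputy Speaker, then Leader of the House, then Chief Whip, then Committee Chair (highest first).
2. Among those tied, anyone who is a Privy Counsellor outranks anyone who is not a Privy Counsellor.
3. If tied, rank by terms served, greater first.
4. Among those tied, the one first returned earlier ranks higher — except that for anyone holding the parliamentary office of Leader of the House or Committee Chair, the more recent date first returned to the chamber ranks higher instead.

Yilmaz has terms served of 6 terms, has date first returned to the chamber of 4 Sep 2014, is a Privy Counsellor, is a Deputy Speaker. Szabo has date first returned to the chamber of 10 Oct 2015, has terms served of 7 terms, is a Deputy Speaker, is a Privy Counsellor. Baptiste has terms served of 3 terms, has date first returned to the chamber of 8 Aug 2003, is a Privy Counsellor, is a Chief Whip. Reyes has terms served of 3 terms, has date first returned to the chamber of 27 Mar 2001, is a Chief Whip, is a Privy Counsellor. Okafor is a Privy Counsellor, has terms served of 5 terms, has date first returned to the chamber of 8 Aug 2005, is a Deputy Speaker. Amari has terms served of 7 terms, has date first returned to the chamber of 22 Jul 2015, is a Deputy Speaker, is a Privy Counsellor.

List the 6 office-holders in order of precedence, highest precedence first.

Amari, Szabo, Yilmaz, Okafor, Reyes, Baptiste

By parliamentary office: Amari, Szabo, Yilmaz and Okafor (Deputy Speaker); then Reyes and Baptiste (Chief Whip).
Amari, Szabo, Yilmaz and Okafor are each a Privy Counsellor, so the next rule applies.
Among Amari, Szabo, Yilmaz and Okafor, by terms served (higher first): Amari and Szabo (7 terms) before Yilmaz (6 terms) before Okafor (5 terms).
Among Amari and Szabo, by date first returned to the chamber (earlier first): Amari (22 Jul 2015) before Szabo (10 Oct 2015).
Reyes and Baptiste are each a Privy Counsellor, so the next rule applies.
Reyes and Baptiste both have terms served 3 terms, so the next rule applies.
Among Reyes and Baptiste, by date first returned to the chamber (earlier first): Reyes (27 Mar 2001) before Baptiste (8 Aug 2003).
Full order: Amari, Szabo, Yilmaz, Okafor, Reyes, Baptiste.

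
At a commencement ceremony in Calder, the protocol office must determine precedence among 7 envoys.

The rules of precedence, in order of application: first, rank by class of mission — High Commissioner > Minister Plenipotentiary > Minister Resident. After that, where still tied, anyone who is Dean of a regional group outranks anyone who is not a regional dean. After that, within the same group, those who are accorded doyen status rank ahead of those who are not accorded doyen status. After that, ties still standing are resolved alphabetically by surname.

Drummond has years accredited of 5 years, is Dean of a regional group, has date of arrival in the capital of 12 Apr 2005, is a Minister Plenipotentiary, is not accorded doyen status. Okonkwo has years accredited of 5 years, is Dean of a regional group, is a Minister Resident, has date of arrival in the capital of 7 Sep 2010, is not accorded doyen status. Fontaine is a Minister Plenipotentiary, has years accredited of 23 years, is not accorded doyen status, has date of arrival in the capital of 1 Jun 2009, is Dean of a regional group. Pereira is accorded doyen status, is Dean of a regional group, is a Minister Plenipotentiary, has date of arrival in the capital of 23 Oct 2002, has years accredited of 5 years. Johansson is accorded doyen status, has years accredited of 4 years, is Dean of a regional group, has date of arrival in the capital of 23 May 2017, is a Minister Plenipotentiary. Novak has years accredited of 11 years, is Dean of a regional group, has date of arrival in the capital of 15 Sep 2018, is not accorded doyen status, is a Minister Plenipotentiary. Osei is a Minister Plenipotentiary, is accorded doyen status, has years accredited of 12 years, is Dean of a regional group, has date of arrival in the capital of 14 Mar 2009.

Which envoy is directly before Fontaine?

Drummond

By class of mission: Johansson, Osei, Pereira, Drummond, Fontaine and Novak (Minister Plenipotentiary); then Okonkwo (Minister Resident).
Johansson, Osei, Pereira, Drummond, Fontaine and Novak are each Dean of a regional group, so the next rule applies.
Among Johansson, Osei, Pereira, Drummond, Fontaine and Novak, accorded doyen status before not accorded doyen status: Johansson, Osei and Pereira (accorded doyen status) before Drummond, Fontaine and Novak (not accorded doyen status).
Among Johansson, Osei and Pereira, alphabetically by surname: Johansson before Osei before Pereira.
Among Drummond, Fontaine and Novak, alphabetically by surname: Drummond before Fontaine before Novak.
Order: Johansson, Osei, Pereira, Drummond, Fontaine, Novak, Okonkwo.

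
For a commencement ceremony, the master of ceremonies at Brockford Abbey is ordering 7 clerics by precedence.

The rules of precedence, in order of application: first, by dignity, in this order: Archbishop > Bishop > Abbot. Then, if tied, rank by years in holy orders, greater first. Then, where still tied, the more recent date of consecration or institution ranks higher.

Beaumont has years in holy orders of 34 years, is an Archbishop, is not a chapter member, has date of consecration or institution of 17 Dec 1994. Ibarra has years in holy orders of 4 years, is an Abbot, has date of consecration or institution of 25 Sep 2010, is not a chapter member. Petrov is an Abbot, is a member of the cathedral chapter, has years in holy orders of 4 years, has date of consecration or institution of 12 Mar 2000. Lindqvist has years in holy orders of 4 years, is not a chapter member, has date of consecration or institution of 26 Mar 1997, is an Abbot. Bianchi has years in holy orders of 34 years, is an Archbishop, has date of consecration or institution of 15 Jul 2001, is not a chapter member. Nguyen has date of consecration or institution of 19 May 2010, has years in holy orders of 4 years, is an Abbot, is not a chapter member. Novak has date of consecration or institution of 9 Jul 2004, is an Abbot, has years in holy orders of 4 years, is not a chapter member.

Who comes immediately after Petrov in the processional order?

By dignity: Bianchi and Beaumont (Archbishop); then Ibarra, Nguyen, Novak, Petrov and Lindqvist (Abbot).
Bianchi and Beaumont both have years in holy orders 34 years, so the next rule applies.
Among Bianchi and Beaumont, by date of consecration or institution (later first): Bianchi (15 Jul 2001) before Beaumont (17 Dec 1994).
Ibarra, Nguyen, Novak, Petrov and Lindqvist all have years in holy orders 4 years, so the next rule applies.
Among Ibarra, Nguyen, Novak, Petrov and Lindqvist, by date of consecration or institution (later first): Ibarra (25 Sep 2010) before Nguyen (19 May 2010) before Novak (9 Jul 2004) before Petrov (12 Mar 2000) before Lindqvist (26 Mar 1997).
Order: Bianchi, Beaumont, Ibarra, Nguyen, Novak, Petrov, Lindqvist.

Lindqvist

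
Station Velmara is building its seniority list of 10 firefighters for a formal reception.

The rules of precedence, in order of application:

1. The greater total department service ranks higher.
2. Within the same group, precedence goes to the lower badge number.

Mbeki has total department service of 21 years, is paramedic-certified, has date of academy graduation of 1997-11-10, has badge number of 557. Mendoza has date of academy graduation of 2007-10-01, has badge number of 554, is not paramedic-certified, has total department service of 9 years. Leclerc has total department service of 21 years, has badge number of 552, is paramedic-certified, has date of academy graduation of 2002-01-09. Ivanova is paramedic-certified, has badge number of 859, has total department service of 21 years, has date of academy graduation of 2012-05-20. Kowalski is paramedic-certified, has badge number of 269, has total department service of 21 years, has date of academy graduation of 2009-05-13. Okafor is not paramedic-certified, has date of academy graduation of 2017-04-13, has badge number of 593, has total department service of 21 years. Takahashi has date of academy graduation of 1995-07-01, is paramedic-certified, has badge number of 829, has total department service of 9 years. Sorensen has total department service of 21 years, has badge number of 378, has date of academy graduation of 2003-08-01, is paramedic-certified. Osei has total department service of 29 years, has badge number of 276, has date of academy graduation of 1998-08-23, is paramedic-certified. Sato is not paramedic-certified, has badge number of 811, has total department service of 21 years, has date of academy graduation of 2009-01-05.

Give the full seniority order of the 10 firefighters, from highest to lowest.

Osei, Kowalski, Sorensen, Leclerc, Mbeki, Okafor, Sato, Ivanova, Mendoza, Takahashi

By total department service (higher first): Osei (29 years); then Kowalski, Sorensen, Leclerc, Mbeki, Okafor, Sato and Ivanova (each 21 years); then Mendoza and Takahashi (both 9 years).
Among Kowalski, Sorensen, Leclerc, Mbeki, Okafor, Sato and Ivanova, by badge number (lower first): Kowalski (269) before Sorensen (378) before Leclerc (552) before Mbeki (557) before Okafor (593) before Sato (811) before Ivanova (859).
Among Mendoza and Takahashi, by badge number (lower first): Mendoza (554) before Takahashi (829).
Full order: Osei, Kowalski, Sorensen, Leclerc, Mbeki, Okafor, Sato, Ivanova, Mendoza, Takahashi.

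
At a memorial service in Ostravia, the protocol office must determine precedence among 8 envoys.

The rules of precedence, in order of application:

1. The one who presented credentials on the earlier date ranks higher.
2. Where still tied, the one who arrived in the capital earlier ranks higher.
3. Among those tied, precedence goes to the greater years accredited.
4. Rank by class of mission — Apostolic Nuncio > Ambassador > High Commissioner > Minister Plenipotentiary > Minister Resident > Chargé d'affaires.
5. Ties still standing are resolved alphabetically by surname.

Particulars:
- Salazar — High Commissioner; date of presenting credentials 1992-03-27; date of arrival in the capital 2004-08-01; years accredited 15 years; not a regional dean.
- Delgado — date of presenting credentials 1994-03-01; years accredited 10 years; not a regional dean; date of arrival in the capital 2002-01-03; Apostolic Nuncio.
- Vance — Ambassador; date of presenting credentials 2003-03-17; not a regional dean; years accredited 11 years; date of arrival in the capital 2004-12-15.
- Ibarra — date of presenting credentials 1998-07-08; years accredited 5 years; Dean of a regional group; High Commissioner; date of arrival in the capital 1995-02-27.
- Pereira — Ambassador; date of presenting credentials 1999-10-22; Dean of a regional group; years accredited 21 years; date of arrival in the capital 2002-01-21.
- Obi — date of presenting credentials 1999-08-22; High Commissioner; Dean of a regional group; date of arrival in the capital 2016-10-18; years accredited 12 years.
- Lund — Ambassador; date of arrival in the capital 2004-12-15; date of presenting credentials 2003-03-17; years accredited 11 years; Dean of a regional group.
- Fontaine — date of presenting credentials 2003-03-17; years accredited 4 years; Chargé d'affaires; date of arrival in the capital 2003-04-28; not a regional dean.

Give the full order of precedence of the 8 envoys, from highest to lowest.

By date of presenting credentials (earlier first): Salazar (1992-03-27); then Delgado (1994-03-01); then Ibarra (1998-07-08); then Obi (1999-08-22); then Pereira (1999-10-22); then Fontaine, Lund and Vance (each 2003-03-17).
Among Fontaine, Lund and Vance, by date of arrival in the capital (earlier first): Fontaine (2003-04-28) before Lund and Vance (2004-12-15).
Lund and Vance both have years accredited 11 years, so the next rule applies.
Lund and Vance are each Ambassador, so the next rule applies.
Among Lund and Vance, alphabetically by surname: Lund before Vance.
Full order: Salazar, Delgado, Ibarra, Obi, Pereira, Fontaine, Lund, Vance.

Salazar, Delgado, Ibarra, Obi, Pereira, Fontaine, Lund, Vance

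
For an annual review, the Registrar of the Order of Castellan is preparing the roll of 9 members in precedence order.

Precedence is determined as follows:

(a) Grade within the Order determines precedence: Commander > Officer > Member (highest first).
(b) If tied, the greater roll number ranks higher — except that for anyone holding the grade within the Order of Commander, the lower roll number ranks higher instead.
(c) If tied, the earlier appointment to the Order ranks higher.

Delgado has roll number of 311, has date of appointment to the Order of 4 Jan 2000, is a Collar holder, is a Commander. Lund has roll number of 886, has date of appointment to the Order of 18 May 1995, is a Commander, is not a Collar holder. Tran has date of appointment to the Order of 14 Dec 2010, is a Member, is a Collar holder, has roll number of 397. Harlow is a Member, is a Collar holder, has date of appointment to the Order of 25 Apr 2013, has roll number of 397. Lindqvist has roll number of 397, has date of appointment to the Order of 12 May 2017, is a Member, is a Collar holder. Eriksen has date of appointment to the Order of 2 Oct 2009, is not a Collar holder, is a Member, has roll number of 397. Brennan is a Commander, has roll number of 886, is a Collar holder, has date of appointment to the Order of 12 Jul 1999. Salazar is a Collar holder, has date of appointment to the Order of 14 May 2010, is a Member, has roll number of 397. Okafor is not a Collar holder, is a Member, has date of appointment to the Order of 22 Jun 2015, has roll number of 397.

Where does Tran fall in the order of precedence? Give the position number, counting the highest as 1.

6

By grade within the Order: Delgado, Lund and Brennan (Commander); then Eriksen, Salazar, Tran, Harlow, Okafor and Lindqvist (Member).
Among Delgado, Lund and Brennan, by roll number (lower first) (reversed rule for this group): Delgado (311) before Lund and Brennan (886).
Among Lund and Brennan, by date of appointment to the Order (earlier first): Lund (18 May 1995) before Brennan (12 Jul 1999).
Eriksen, Salazar, Tran, Harlow, Okafor and Lindqvist all have roll number 397, so the next rule applies.
Among Eriksen, Salazar, Tran, Harlow, Okafor and Lindqvist, by date of appointment to the Order (earlier first): Eriksen (2 Oct 2009) before Salazar (14 May 2010) before Tran (14 Dec 2010) before Harlow (25 Apr 2013) before Okafor (22 Jun 2015) before Lindqvist (12 May 2017).
Order: Delgado, Lund, Brennan, Eriksen, Salazar, Tran, Harlow, Okafor, Lindqvist. So position 6.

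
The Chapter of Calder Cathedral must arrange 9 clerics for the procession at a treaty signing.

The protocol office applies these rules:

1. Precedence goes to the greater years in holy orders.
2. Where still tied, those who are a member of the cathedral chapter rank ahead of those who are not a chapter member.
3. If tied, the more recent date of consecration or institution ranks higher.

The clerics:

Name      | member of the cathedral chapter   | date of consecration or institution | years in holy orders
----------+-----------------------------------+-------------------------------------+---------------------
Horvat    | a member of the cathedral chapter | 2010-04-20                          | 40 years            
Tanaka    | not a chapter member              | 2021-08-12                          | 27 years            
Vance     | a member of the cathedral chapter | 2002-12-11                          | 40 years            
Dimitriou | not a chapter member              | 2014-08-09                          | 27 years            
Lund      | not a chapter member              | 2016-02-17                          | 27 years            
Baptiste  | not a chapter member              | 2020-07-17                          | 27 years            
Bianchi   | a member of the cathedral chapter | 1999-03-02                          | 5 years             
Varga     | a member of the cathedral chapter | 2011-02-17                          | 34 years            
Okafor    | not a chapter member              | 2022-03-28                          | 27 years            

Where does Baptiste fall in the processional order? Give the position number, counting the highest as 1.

6

By years in holy orders (higher first): Horvat and Vance (both 40 years); then Varga (34 years); then Okafor, Tanaka, Baptiste, Lund and Dimitriou (each 27 years); then Bianchi (5 years).
Horvat and Vance are each a member of the cathedral chapter, so the next rule applies.
Among Horvat and Vance, by date of consecration or institution (later first): Horvat (2010-04-20) before Vance (2002-12-11).
Okafor, Tanaka, Baptiste, Lund and Dimitriou are each not a chapter member, so the next rule applies.
Among Okafor, Tanaka, Baptiste, Lund and Dimitriou, by date of consecration or institution (later first): Okafor (2022-03-28) before Tanaka (2021-08-12) before Baptiste (2020-07-17) before Lund (2016-02-17) before Dimitriou (2014-08-09).
Order: Horvat, Vance, Varga, Okafor, Tanaka, Baptiste, Lund, Dimitriou, Bianchi. So position 6.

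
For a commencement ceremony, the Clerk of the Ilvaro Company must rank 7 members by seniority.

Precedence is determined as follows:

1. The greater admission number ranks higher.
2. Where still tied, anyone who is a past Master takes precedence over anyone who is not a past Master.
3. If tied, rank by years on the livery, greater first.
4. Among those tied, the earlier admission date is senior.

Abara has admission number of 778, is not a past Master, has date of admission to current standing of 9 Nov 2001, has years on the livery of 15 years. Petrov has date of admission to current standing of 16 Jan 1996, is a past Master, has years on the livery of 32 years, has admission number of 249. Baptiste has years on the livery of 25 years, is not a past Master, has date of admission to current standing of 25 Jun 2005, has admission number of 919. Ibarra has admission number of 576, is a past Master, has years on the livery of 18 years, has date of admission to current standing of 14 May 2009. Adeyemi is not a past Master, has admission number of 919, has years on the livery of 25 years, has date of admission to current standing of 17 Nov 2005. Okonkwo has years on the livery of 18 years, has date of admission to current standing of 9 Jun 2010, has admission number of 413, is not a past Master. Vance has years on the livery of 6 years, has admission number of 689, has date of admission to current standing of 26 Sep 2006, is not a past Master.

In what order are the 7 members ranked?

Baptiste, Adeyemi, Abara, Vance, Ibarra, Okonkwo, Petrov

By admission number (higher first): Baptiste and Adeyemi (both 919); then Abara (778); then Vance (689); then Ibarra (576); then Okonkwo (413); then Petrov (249).
Baptiste and Adeyemi are each not a past Master, so the next rule applies.
Baptiste and Adeyemi both have years on the livery 25 years, so the next rule applies.
Among Baptiste and Adeyemi, by date of admission to current standing (earlier first): Baptiste (25 Jun 2005) before Adeyemi (17 Nov 2005).
Full order: Baptiste, Adeyemi, Abara, Vance, Ibarra, Okonkwo, Petrov.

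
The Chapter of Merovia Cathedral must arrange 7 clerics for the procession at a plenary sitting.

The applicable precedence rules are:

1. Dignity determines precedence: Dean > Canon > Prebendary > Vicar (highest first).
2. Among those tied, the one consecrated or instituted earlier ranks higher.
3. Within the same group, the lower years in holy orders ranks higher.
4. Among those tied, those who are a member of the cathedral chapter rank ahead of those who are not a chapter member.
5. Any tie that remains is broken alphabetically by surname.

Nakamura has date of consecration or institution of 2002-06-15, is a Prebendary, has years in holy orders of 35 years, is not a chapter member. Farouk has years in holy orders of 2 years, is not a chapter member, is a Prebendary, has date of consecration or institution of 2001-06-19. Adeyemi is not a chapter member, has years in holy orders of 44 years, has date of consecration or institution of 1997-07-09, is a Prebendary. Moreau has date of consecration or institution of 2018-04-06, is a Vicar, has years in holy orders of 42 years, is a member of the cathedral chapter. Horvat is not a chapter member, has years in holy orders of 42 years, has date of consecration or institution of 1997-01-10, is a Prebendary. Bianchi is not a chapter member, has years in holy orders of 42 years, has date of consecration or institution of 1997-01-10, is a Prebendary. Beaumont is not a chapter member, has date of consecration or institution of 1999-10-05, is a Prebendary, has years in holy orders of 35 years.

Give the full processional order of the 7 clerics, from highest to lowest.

Bianchi, Horvat, Adeyemi, Beaumont, Farouk, Nakamura, Moreau

By dignity: Bianchi, Horvat, Adeyemi, Beaumont, Farouk and Nakamura (Prebendary); then Moreau (Vicar).
Among Bianchi, Horvat, Adeyemi, Beaumont, Farouk and Nakamura, by date of consecration or institution (earlier first): Bianchi and Horvat (1997-01-10) before Adeyemi (1997-07-09) before Beaumont (1999-10-05) before Farouk (2001-06-19) before Nakamura (2002-06-15).
Bianchi and Horvat both have years in holy orders 42 years, so the next rule applies.
Bianchi and Horvat are each not a chapter member, so the next rule applies.
Among Bianchi and Horvat, alphabetically by surname: Bianchi before Horvat.
Full order: Bianchi, Horvat, Adeyemi, Beaumont, Farouk, Nakamura, Moreau.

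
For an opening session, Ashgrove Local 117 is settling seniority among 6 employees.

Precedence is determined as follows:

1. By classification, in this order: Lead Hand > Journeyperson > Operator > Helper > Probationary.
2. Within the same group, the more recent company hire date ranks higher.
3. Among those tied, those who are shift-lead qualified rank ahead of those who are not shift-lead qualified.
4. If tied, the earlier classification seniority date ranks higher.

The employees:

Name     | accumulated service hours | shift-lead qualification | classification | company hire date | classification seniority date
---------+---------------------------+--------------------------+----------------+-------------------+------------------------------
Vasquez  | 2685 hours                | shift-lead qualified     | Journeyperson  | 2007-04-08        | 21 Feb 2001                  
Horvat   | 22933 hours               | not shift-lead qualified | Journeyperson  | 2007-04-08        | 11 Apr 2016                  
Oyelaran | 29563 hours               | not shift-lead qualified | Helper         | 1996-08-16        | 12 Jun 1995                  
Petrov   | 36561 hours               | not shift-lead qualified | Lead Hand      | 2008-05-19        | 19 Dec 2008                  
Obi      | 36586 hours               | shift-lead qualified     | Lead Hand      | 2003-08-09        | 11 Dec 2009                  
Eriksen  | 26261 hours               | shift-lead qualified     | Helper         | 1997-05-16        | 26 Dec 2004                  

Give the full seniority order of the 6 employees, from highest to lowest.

By classification: Petrov and Obi (Lead Hand); then Vasquez and Horvat (Journeyperson); then Eriksen and Oyelaran (Helper).
Among Petrov and Obi, by company hire date (later first): Petrov (2008-05-19) before Obi (2003-08-09).
Vasquez and Horvat both have company hire date 2007-04-08, so the next rule applies.
Among Vasquez and Horvat, shift-lead qualified before not shift-lead qualified: Vasquez (shift-lead qualified) before Horvat (not shift-lead qualified).
Among Eriksen and Oyelaran, by company hire date (later first): Eriksen (1997-05-16) before Oyelaran (1996-08-16).
Full order: Petrov, Obi, Vasquez, Horvat, Eriksen, Oyelaran.

Petrov, Obi, Vasquez, Horvat, Eriksen, Oyelaran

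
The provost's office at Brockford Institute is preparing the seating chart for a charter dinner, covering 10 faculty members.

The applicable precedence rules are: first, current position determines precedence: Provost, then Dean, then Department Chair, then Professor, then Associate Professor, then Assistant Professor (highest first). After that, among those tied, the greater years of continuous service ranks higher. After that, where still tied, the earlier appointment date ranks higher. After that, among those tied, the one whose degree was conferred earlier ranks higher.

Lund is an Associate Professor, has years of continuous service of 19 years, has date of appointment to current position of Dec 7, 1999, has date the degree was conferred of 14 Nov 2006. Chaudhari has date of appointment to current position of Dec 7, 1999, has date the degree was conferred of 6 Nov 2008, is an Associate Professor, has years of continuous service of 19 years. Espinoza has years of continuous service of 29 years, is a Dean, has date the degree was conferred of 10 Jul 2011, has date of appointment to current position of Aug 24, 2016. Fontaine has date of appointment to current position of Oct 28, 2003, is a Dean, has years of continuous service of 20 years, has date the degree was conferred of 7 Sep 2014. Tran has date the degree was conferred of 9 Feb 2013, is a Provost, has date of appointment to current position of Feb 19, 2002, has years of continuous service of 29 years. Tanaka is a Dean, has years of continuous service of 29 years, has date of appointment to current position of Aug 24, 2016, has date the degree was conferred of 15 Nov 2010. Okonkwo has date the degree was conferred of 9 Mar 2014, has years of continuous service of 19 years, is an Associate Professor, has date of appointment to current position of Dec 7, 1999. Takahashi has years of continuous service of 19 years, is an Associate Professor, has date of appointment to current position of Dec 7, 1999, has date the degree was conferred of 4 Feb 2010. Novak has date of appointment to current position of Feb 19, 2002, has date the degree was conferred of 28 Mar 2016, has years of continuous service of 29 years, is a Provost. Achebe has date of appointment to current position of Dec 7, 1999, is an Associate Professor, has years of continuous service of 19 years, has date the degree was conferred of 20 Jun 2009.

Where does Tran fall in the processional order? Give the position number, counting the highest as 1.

By current position: Tran and Novak (Provost); then Tanaka, Espinoza and Fontaine (Dean); then Lund, Chaudhari, Achebe, Takahashi and Okonkwo (Associate Professor).
Tran and Novak both have years of continuous service 29 years, so the next rule applies.
Tran and Novak both have date of appointment to current position Feb 19, 2002, so the next rule applies.
Among Tran and Novak, by date the degree was conferred (earlier first): Tran (9 Feb 2013) before Novak (28 Mar 2016).
Among Tanaka, Espinoza and Fontaine, by years of continuous service (higher first): Tanaka and Espinoza (29 years) before Fontaine (20 years).
Tanaka and Espinoza both have date of appointment to current position Aug 24, 2016, so the next rule applies.
Among Tanaka and Espinoza, by date the degree was conferred (earlier first): Tanaka (15 Nov 2010) before Espinoza (10 Jul 2011).
Lund, Chaudhari, Achebe, Takahashi and Okonkwo all have years of continuous service 19 years, so the next rule applies.
Lund, Chaudhari, Achebe, Takahashi and Okonkwo all have date of appointment to current position Dec 7, 1999, so the next rule applies.
Among Lund, Chaudhari, Achebe, Takahashi and Okonkwo, by date the degree was conferred (earlier first): Lund (14 Nov 2006) before Chaudhari (6 Nov 2008) before Achebe (20 Jun 2009) before Takahashi (4 Feb 2010) before Okonkwo (9 Mar 2014).
Order: Tran, Novak, Tanaka, Espinoza, Fontaine, Lund, Chaudhari, Achebe, Takahashi, Okonkwo. So position 1.

1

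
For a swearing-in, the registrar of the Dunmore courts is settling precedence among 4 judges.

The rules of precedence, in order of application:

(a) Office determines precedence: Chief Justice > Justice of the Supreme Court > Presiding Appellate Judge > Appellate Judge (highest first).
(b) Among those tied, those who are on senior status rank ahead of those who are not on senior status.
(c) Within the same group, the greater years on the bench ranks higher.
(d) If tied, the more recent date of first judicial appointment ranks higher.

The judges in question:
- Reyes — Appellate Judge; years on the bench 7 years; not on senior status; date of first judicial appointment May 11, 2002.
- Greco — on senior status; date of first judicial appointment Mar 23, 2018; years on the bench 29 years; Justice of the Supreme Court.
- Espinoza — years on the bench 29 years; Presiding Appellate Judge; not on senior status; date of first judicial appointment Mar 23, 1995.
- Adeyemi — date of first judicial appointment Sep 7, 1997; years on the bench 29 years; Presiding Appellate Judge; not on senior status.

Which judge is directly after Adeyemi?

Espinoza

By office: Greco (Justice of the Supreme Court); then Adeyemi and Espinoza (Presiding Appellate Judge); then Reyes (Appellate Judge).
Adeyemi and Espinoza are each not on senior status, so the next rule applies.
Adeyemi and Espinoza both have years on the bench 29 years, so the next rule applies.
Among Adeyemi and Espinoza, by date of first judicial appointment (later first): Adeyemi (Sep 7, 1997) before Espinoza (Mar 23, 1995).
Order: Greco, Adeyemi, Espinoza, Reyes.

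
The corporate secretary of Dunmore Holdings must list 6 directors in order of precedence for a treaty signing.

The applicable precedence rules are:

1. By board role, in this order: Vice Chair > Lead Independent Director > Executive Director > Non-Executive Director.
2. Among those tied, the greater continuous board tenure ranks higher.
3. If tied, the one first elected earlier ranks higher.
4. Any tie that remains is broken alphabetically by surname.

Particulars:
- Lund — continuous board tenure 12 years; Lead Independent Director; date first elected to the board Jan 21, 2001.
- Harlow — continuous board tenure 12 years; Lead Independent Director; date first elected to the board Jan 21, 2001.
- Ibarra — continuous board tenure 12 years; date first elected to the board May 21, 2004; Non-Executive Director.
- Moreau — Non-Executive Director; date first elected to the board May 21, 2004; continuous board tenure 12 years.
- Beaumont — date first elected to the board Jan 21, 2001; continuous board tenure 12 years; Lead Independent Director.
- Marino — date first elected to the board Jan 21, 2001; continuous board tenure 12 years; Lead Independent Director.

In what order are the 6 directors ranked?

Beaumont, Harlow, Lund, Marino, Ibarra, Moreau

By board role: Beaumont, Harlow, Lund and Marino (Lead Independent Director); then Ibarra and Moreau (Non-Executive Director).
Beaumont, Harlow, Lund and Marino all have continuous board tenure 12 years, so the next rule applies.
Beaumont, Harlow, Lund and Marino all have date first elected to the board Jan 21, 2001, so the next rule applies.
Among Beaumont, Harlow, Lund and Marino, alphabetically by surname: Beaumont before Harlow before Lund before Marino.
Ibarra and Moreau both have continuous board tenure 12 years, so the next rule applies.
Ibarra and Moreau both have date first elected to the board May 21, 2004, so the next rule applies.
Among Ibarra and Moreau, alphabetically by surname: Ibarra before Moreau.
Full order: Beaumont, Harlow, Lund, Marino, Ibarra, Moreau.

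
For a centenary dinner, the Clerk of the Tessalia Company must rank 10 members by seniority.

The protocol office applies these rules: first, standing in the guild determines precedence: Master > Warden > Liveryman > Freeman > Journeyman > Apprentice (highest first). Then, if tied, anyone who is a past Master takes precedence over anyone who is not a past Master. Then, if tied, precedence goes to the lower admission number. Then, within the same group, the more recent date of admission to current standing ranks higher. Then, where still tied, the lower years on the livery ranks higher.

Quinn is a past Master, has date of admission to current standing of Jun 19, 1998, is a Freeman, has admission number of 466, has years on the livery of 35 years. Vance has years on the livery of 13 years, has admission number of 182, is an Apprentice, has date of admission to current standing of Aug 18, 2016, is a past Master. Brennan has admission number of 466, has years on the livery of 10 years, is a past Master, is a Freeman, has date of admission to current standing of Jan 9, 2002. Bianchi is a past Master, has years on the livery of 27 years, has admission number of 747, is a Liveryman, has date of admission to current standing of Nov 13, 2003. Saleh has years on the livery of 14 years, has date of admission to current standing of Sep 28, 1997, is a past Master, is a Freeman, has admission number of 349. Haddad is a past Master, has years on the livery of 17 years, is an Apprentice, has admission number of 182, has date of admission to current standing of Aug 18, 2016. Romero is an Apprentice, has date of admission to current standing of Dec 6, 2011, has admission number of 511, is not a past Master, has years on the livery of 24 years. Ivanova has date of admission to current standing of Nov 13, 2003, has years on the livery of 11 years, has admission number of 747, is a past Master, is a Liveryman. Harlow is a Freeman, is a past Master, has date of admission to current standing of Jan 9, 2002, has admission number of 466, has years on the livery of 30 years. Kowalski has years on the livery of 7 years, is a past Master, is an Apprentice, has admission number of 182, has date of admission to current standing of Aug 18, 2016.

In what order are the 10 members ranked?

Ivanova, Bianchi, Saleh, Brennan, Harlow, Quinn, Kowalski, Vance, Haddad, Romero

By standing in the guild: Ivanova and Bianchi (Liveryman); then Saleh, Brennan, Harlow and Quinn (Freeman); then Kowalski, Vance, Haddad and Romero (Apprentice).
Ivanova and Bianchi are each a past Master, so the next rule applies.
Ivanova and Bianchi both have admission number 747, so the next rule applies.
Ivanova and Bianchi both have date of admission to current standing Nov 13, 2003, so the next rule applies.
Among Ivanova and Bianchi, by years on the livery (lower first): Ivanova (11 years) before Bianchi (27 years).
Saleh, Brennan, Harlow and Quinn are each a past Master, so the next rule applies.
Among Saleh, Brennan, Harlow and Quinn, by admission number (lower first): Saleh (349) before Brennan, Harlow and Quinn (466).
Among Brennan, Harlow and Quinn, by date of admission to current standing (later first): Brennan and Harlow (Jan 9, 2002) before Quinn (Jun 19, 1998).
Among Brennan and Harlow, by years on the livery (lower first): Brennan (10 years) before Harlow (30 years).
Among Kowalski, Vance, Haddad and Romero, a past Master before not a past Master: Kowalski, Vance and Haddad (a past Master) before Romero (not a past Master).
Kowalski, Vance and Haddad all have admission number 182, so the next rule applies.
Kowalski, Vance and Haddad all have date of admission to current standing Aug 18, 2016, so the next rule applies.
Among Kowalski, Vance and Haddad, by years on the livery (lower first): Kowalski (7 years) before Vance (13 years) before Haddad (17 years).
Full order: Ivanova, Bianchi, Saleh, Brennan, Harlow, Quinn, Kowalski, Vance, Haddad, Romero.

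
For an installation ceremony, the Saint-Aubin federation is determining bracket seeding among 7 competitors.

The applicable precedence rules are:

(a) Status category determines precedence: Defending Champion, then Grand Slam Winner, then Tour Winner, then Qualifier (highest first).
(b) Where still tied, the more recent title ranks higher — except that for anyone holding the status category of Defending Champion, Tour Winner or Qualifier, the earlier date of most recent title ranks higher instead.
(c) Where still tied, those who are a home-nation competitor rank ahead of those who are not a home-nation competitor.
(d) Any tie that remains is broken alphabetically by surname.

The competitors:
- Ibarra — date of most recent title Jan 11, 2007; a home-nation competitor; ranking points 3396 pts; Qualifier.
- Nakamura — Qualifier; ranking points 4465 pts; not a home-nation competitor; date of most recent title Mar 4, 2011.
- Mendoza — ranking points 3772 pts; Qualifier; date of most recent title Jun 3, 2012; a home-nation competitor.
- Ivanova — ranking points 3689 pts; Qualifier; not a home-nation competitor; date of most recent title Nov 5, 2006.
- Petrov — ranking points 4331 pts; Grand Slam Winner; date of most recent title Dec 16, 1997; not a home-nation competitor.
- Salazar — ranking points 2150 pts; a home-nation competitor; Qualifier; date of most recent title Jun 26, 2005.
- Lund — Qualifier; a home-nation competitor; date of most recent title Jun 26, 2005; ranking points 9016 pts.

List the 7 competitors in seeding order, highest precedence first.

By status category: Petrov (Grand Slam Winner); then Lund, Salazar, Ivanova, Ibarra, Nakamura and Mendoza (Qualifier).
Among Lund, Salazar, Ivanova, Ibarra, Nakamura and Mendoza, by date of most recent title (earlier first) (reversed rule for this group): Lund and Salazar (Jun 26, 2005) before Ivanova (Nov 5, 2006) before Ibarra (Jan 11, 2007) before Nakamura (Mar 4, 2011) before Mendoza (Jun 3, 2012).
Lund and Salazar are each a home-nation competitor, so the next rule applies.
Among Lund and Salazar, alphabetically by surname: Lund before Salazar.
Full order: Petrov, Lund, Salazar, Ivanova, Ibarra, Nakamura, Mendoza.

Petrov, Lund, Salazar, Ivanova, Ibarra, Nakamura, Mendoza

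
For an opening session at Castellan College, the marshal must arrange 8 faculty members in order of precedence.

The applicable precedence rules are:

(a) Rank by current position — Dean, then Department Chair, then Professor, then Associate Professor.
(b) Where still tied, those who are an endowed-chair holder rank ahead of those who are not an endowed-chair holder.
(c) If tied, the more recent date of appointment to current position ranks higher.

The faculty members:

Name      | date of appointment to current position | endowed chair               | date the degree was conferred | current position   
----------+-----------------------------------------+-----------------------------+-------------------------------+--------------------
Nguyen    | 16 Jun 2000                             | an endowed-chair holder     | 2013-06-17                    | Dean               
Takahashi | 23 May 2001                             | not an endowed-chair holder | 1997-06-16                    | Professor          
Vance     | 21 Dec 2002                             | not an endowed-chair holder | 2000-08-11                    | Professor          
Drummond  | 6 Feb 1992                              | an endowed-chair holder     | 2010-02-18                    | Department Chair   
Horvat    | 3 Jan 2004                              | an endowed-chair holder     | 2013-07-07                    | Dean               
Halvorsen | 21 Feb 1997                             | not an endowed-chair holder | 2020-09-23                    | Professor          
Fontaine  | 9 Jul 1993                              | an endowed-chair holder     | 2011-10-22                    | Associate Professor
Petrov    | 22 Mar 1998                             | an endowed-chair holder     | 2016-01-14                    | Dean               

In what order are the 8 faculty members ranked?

Horvat, Nguyen, Petrov, Drummond, Vance, Takahashi, Halvorsen, Fontaine

By current position: Horvat, Nguyen and Petrov (Dean); then Drummond (Department Chair); then Vance, Takahashi and Halvorsen (Professor); then Fontaine (Associate Professor).
Horvat, Nguyen and Petrov are each an endowed-chair holder, so the next rule applies.
Among Horvat, Nguyen and Petrov, by date of appointment to current position (later first): Horvat (3 Jan 2004) before Nguyen (16 Jun 2000) before Petrov (22 Mar 1998).
Vance, Takahashi and Halvorsen are each not an endowed-chair holder, so the next rule applies.
Among Vance, Takahashi and Halvorsen, by date of appointment to current position (later first): Vance (21 Dec 2002) before Takahashi (23 May 2001) before Halvorsen (21 Feb 1997).
Full order: Horvat, Nguyen, Petrov, Drummond, Vance, Takahashi, Halvorsen, Fontaine.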